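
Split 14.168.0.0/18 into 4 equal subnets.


New prefix = 18 + 2 = 20
Each subnet has 4096 addresses
  14.168.0.0/20
  14.168.16.0/20
  14.168.32.0/20
  14.168.48.0/20
Subnets: 14.168.0.0/20, 14.168.16.0/20, 14.168.32.0/20, 14.168.48.0/20


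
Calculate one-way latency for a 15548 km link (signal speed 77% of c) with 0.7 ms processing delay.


Speed = 0.77 * 3e5 km/s = 231000 km/s
Propagation delay = 15548 / 231000 = 0.0673 s = 67.3074 ms
Processing delay = 0.7 ms
Total one-way latency = 68.0074 ms


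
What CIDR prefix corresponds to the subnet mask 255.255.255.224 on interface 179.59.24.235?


Binary: 11111111.11111111.11111111.11100000
Count leading 1s
Prefix: /27


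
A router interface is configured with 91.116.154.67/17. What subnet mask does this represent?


/17 means 17 network bits, 15 host bits
Binary: 11111111111111111000000000000000
Mask: 255.255.128.0


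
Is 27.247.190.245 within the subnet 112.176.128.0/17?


Subnet network: 112.176.128.0
Test IP AND mask: 27.247.128.0
No, 27.247.190.245 is not in 112.176.128.0/17


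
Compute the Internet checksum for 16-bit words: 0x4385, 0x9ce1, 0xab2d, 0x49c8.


Sum all words (with carry folding):
+ 0x4385 = 0x4385
+ 0x9ce1 = 0xe066
+ 0xab2d = 0x8b94
+ 0x49c8 = 0xd55c
One's complement: ~0xd55c
Checksum = 0x2aa3


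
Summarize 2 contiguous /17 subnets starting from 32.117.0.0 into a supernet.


Original prefix: /17
Number of subnets: 2 = 2^1
New prefix = 17 - 1 = 16
Supernet: 32.117.0.0/16


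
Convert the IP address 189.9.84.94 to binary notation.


189 = 10111101
9 = 00001001
84 = 01010100
94 = 01011110
Binary: 10111101.00001001.01010100.01011110


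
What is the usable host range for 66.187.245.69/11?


Network: 66.160.0.0
Broadcast: 66.191.255.255
First usable = network + 1
Last usable = broadcast - 1
Range: 66.160.0.1 to 66.191.255.254


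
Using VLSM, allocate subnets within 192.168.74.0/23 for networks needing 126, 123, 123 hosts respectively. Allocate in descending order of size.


126 hosts -> /25 (126 usable): 192.168.74.0/25
123 hosts -> /25 (126 usable): 192.168.74.128/25
123 hosts -> /25 (126 usable): 192.168.75.0/25
Allocation: 192.168.74.0/25 (126 hosts, 126 usable); 192.168.74.128/25 (123 hosts, 126 usable); 192.168.75.0/25 (123 hosts, 126 usable)


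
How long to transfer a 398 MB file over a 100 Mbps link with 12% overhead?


Effective throughput = 100 * (1 - 12/100) = 88 Mbps
File size in Mb = 398 * 8 = 3184 Mb
Time = 3184 / 88
Time = 36.1818 seconds


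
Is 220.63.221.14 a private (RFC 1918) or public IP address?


RFC 1918 private ranges:
  10.0.0.0/8 (10.0.0.0 - 10.255.255.255)
  172.16.0.0/12 (172.16.0.0 - 172.31.255.255)
  192.168.0.0/16 (192.168.0.0 - 192.168.255.255)
Public (not in any RFC 1918 range)


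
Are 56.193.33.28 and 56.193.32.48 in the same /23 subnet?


Mask: 255.255.254.0
56.193.33.28 AND mask = 56.193.32.0
56.193.32.48 AND mask = 56.193.32.0
Yes, same subnet (56.193.32.0)


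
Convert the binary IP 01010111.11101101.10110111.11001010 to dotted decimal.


01010111 = 87
11101101 = 237
10110111 = 183
11001010 = 202
IP: 87.237.183.202


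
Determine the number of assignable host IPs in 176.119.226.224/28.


Host bits = 32 - 28 = 4
Total addresses = 2^4 = 16
Usable = total - 2 (network and broadcast)
Usable hosts: 14


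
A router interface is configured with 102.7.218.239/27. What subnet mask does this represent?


/27 means 27 network bits, 5 host bits
Binary: 11111111111111111111111111100000
Mask: 255.255.255.224


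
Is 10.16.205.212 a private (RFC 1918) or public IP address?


RFC 1918 private ranges:
  10.0.0.0/8 (10.0.0.0 - 10.255.255.255)
  172.16.0.0/12 (172.16.0.0 - 172.31.255.255)
  192.168.0.0/16 (192.168.0.0 - 192.168.255.255)
Private (in 10.0.0.0/8)


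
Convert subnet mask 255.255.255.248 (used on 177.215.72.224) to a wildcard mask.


Subnet mask: 255.255.255.248
Wildcard = 255.255.255.255 - subnet mask
255 - 255 = 0
255 - 255 = 0
255 - 255 = 0
255 - 248 = 7
Wildcard: 0.0.0.7


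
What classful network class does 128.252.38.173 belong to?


First octet: 128
Binary: 10000000
10xxxxxx -> Class B (128-191)
Class B, default mask 255.255.0.0 (/16)


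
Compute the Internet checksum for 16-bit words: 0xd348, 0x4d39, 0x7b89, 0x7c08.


Sum all words (with carry folding):
+ 0xd348 = 0xd348
+ 0x4d39 = 0x2082
+ 0x7b89 = 0x9c0b
+ 0x7c08 = 0x1814
One's complement: ~0x1814
Checksum = 0xe7eb


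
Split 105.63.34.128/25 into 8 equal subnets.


New prefix = 25 + 3 = 28
Each subnet has 16 addresses
  105.63.34.128/28
  105.63.34.144/28
  105.63.34.160/28
  105.63.34.176/28
  105.63.34.192/28
  105.63.34.208/28
  105.63.34.224/28
  105.63.34.240/28
Subnets: 105.63.34.128/28, 105.63.34.144/28, 105.63.34.160/28, 105.63.34.176/28, 105.63.34.192/28, 105.63.34.208/28, 105.63.34.224/28, 105.63.34.240/28


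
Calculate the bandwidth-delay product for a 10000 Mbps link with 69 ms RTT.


BDP = bandwidth * RTT
= 10000 Mbps * 69 ms
= 10000 * 1e6 * 69 / 1000 bits
= 690000000 bits
= 86250000 bytes
= 84228.5156 KB
BDP = 690000000 bits (86250000 bytes)


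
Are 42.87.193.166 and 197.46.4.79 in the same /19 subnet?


Mask: 255.255.224.0
42.87.193.166 AND mask = 42.87.192.0
197.46.4.79 AND mask = 197.46.0.0
No, different subnets (42.87.192.0 vs 197.46.0.0)


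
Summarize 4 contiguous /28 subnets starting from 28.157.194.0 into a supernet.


Original prefix: /28
Number of subnets: 4 = 2^2
New prefix = 28 - 2 = 26
Supernet: 28.157.194.0/26


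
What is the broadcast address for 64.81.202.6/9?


Network: 64.0.0.0/9
Host bits = 23
Set all host bits to 1:
Broadcast: 64.127.255.255


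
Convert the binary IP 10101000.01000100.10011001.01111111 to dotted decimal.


10101000 = 168
01000100 = 68
10011001 = 153
01111111 = 127
IP: 168.68.153.127


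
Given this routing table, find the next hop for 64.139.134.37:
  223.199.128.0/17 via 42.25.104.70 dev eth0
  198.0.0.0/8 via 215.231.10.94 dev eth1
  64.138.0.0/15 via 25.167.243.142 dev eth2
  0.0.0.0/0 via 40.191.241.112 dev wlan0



Longest prefix match for 64.139.134.37:
  /17 223.199.128.0: no
  /8 198.0.0.0: no
  /15 64.138.0.0: MATCH
  /0 0.0.0.0: MATCH
Selected: next-hop 25.167.243.142 via eth2 (matched /15)


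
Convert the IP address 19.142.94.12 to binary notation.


19 = 00010011
142 = 10001110
94 = 01011110
12 = 00001100
Binary: 00010011.10001110.01011110.00001100


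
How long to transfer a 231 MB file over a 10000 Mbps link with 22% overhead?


Effective throughput = 10000 * (1 - 22/100) = 7800 Mbps
File size in Mb = 231 * 8 = 1848 Mb
Time = 1848 / 7800
Time = 0.2369 seconds


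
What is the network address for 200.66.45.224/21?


IP:   11001000.01000010.00101101.11100000
Mask: 11111111.11111111.11111000.00000000
AND operation:
Net:  11001000.01000010.00101000.00000000
Network: 200.66.40.0/21


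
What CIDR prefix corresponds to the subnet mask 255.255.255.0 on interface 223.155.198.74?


Binary: 11111111.11111111.11111111.00000000
Count leading 1s
Prefix: /24


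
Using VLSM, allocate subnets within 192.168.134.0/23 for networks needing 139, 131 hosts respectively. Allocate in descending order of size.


139 hosts -> /24 (254 usable): 192.168.134.0/24
131 hosts -> /24 (254 usable): 192.168.135.0/24
Allocation: 192.168.134.0/24 (139 hosts, 254 usable); 192.168.135.0/24 (131 hosts, 254 usable)


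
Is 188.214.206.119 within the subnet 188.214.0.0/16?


Subnet network: 188.214.0.0
Test IP AND mask: 188.214.0.0
Yes, 188.214.206.119 is in 188.214.0.0/16


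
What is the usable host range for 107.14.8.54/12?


Network: 107.0.0.0
Broadcast: 107.15.255.255
First usable = network + 1
Last usable = broadcast - 1
Range: 107.0.0.1 to 107.15.255.254


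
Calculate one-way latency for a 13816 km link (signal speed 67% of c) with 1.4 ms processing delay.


Speed = 0.67 * 3e5 km/s = 201000 km/s
Propagation delay = 13816 / 201000 = 0.0687 s = 68.7363 ms
Processing delay = 1.4 ms
Total one-way latency = 70.1363 ms


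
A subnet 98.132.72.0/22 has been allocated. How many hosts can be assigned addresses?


Host bits = 32 - 22 = 10
Total addresses = 2^10 = 1024
Usable = total - 2 (network and broadcast)
Usable hosts: 1022


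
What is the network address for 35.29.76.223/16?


IP:   00100011.00011101.01001100.11011111
Mask: 11111111.11111111.00000000.00000000
AND operation:
Net:  00100011.00011101.00000000.00000000
Network: 35.29.0.0/16


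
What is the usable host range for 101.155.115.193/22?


Network: 101.155.112.0
Broadcast: 101.155.115.255
First usable = network + 1
Last usable = broadcast - 1
Range: 101.155.112.1 to 101.155.115.254


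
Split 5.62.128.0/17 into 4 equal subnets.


New prefix = 17 + 2 = 19
Each subnet has 8192 addresses
  5.62.128.0/19
  5.62.160.0/19
  5.62.192.0/19
  5.62.224.0/19
Subnets: 5.62.128.0/19, 5.62.160.0/19, 5.62.192.0/19, 5.62.224.0/19


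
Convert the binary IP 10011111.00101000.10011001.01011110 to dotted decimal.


10011111 = 159
00101000 = 40
10011001 = 153
01011110 = 94
IP: 159.40.153.94


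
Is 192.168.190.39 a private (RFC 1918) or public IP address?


RFC 1918 private ranges:
  10.0.0.0/8 (10.0.0.0 - 10.255.255.255)
  172.16.0.0/12 (172.16.0.0 - 172.31.255.255)
  192.168.0.0/16 (192.168.0.0 - 192.168.255.255)
Private (in 192.168.0.0/16)


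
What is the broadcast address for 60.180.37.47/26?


Network: 60.180.37.0/26
Host bits = 6
Set all host bits to 1:
Broadcast: 60.180.37.63


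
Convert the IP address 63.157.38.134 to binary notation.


63 = 00111111
157 = 10011101
38 = 00100110
134 = 10000110
Binary: 00111111.10011101.00100110.10000110


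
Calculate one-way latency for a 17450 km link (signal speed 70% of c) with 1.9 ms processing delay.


Speed = 0.7 * 3e5 km/s = 210000 km/s
Propagation delay = 17450 / 210000 = 0.0831 s = 83.0952 ms
Processing delay = 1.9 ms
Total one-way latency = 84.9952 ms


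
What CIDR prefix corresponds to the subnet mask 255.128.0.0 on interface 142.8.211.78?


Binary: 11111111.10000000.00000000.00000000
Count leading 1s
Prefix: /9


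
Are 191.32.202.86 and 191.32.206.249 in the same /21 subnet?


Mask: 255.255.248.0
191.32.202.86 AND mask = 191.32.200.0
191.32.206.249 AND mask = 191.32.200.0
Yes, same subnet (191.32.200.0)


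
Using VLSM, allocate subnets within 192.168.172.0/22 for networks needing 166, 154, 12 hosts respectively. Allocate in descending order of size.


166 hosts -> /24 (254 usable): 192.168.172.0/24
154 hosts -> /24 (254 usable): 192.168.173.0/24
12 hosts -> /28 (14 usable): 192.168.174.0/28
Allocation: 192.168.172.0/24 (166 hosts, 254 usable); 192.168.173.0/24 (154 hosts, 254 usable); 192.168.174.0/28 (12 hosts, 14 usable)


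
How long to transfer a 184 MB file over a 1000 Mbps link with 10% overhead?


Effective throughput = 1000 * (1 - 10/100) = 900 Mbps
File size in Mb = 184 * 8 = 1472 Mb
Time = 1472 / 900
Time = 1.6356 seconds


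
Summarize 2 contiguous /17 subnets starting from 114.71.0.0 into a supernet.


Original prefix: /17
Number of subnets: 2 = 2^1
New prefix = 17 - 1 = 16
Supernet: 114.71.0.0/16


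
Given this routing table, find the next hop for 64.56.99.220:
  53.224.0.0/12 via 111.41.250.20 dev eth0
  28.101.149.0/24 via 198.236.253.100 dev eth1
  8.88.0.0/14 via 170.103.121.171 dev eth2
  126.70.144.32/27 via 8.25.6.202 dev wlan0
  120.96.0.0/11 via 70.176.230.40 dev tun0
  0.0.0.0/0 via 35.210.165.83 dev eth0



Longest prefix match for 64.56.99.220:
  /12 53.224.0.0: no
  /24 28.101.149.0: no
  /14 8.88.0.0: no
  /27 126.70.144.32: no
  /11 120.96.0.0: no
  /0 0.0.0.0: MATCH
Selected: next-hop 35.210.165.83 via eth0 (matched /0)


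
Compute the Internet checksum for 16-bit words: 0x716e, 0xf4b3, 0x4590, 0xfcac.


Sum all words (with carry folding):
+ 0x716e = 0x716e
+ 0xf4b3 = 0x6622
+ 0x4590 = 0xabb2
+ 0xfcac = 0xa85f
One's complement: ~0xa85f
Checksum = 0x57a0


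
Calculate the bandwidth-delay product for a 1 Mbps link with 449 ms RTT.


BDP = bandwidth * RTT
= 1 Mbps * 449 ms
= 1 * 1e6 * 449 / 1000 bits
= 449000 bits
= 56125 bytes
= 54.8096 KB
BDP = 449000 bits (56125 bytes)


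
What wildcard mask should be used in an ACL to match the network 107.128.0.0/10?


Subnet mask: 255.192.0.0
Wildcard = 255.255.255.255 - subnet mask
255 - 255 = 0
255 - 192 = 63
255 - 0 = 255
255 - 0 = 255
Wildcard: 0.63.255.255


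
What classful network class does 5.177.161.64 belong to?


First octet: 5
Binary: 00000101
0xxxxxxx -> Class A (1-126)
Class A, default mask 255.0.0.0 (/8)


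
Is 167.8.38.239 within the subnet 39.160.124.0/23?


Subnet network: 39.160.124.0
Test IP AND mask: 167.8.38.0
No, 167.8.38.239 is not in 39.160.124.0/23


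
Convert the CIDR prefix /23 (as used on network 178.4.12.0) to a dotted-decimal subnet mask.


/23 means 23 network bits, 9 host bits
Binary: 11111111111111111111111000000000
Mask: 255.255.254.0


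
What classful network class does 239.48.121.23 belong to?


First octet: 239
Binary: 11101111
1110xxxx -> Class D (224-239)
Class D (multicast), default mask N/A


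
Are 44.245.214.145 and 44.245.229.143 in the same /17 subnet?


Mask: 255.255.128.0
44.245.214.145 AND mask = 44.245.128.0
44.245.229.143 AND mask = 44.245.128.0
Yes, same subnet (44.245.128.0)


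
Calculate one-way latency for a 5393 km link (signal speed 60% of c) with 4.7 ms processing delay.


Speed = 0.6 * 3e5 km/s = 180000 km/s
Propagation delay = 5393 / 180000 = 0.03 s = 29.9611 ms
Processing delay = 4.7 ms
Total one-way latency = 34.6611 ms


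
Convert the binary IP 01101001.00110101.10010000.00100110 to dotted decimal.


01101001 = 105
00110101 = 53
10010000 = 144
00100110 = 38
IP: 105.53.144.38


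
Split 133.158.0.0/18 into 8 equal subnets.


New prefix = 18 + 3 = 21
Each subnet has 2048 addresses
  133.158.0.0/21
  133.158.8.0/21
  133.158.16.0/21
  133.158.24.0/21
  133.158.32.0/21
  133.158.40.0/21
  133.158.48.0/21
  133.158.56.0/21
Subnets: 133.158.0.0/21, 133.158.8.0/21, 133.158.16.0/21, 133.158.24.0/21, 133.158.32.0/21, 133.158.40.0/21, 133.158.48.0/21, 133.158.56.0/21


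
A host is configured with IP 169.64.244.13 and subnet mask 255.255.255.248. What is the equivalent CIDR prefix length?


Binary: 11111111.11111111.11111111.11111000
Count leading 1s
Prefix: /29


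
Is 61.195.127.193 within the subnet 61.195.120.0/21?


Subnet network: 61.195.120.0
Test IP AND mask: 61.195.120.0
Yes, 61.195.127.193 is in 61.195.120.0/21


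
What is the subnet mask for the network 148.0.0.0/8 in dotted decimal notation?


/8 means 8 network bits, 24 host bits
Binary: 11111111000000000000000000000000
Mask: 255.0.0.0


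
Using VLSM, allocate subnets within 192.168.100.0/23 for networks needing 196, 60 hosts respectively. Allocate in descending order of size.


196 hosts -> /24 (254 usable): 192.168.100.0/24
60 hosts -> /26 (62 usable): 192.168.101.0/26
Allocation: 192.168.100.0/24 (196 hosts, 254 usable); 192.168.101.0/26 (60 hosts, 62 usable)


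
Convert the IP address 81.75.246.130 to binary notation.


81 = 01010001
75 = 01001011
246 = 11110110
130 = 10000010
Binary: 01010001.01001011.11110110.10000010


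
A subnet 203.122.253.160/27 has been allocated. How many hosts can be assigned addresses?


Host bits = 32 - 27 = 5
Total addresses = 2^5 = 32
Usable = total - 2 (network and broadcast)
Usable hosts: 30


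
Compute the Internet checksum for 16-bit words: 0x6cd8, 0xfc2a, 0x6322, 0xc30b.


Sum all words (with carry folding):
+ 0x6cd8 = 0x6cd8
+ 0xfc2a = 0x6903
+ 0x6322 = 0xcc25
+ 0xc30b = 0x8f31
One's complement: ~0x8f31
Checksum = 0x70ce


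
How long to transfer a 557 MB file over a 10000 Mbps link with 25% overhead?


Effective throughput = 10000 * (1 - 25/100) = 7500 Mbps
File size in Mb = 557 * 8 = 4456 Mb
Time = 4456 / 7500
Time = 0.5941 seconds


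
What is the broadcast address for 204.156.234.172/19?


Network: 204.156.224.0/19
Host bits = 13
Set all host bits to 1:
Broadcast: 204.156.255.255


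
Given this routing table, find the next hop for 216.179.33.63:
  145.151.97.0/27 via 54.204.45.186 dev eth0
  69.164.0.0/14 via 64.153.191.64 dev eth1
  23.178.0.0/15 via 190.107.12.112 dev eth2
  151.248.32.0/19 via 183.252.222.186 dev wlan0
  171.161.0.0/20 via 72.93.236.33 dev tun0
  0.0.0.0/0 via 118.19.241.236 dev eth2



Longest prefix match for 216.179.33.63:
  /27 145.151.97.0: no
  /14 69.164.0.0: no
  /15 23.178.0.0: no
  /19 151.248.32.0: no
  /20 171.161.0.0: no
  /0 0.0.0.0: MATCH
Selected: next-hop 118.19.241.236 via eth2 (matched /0)


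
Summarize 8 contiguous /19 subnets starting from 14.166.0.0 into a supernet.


Original prefix: /19
Number of subnets: 8 = 2^3
New prefix = 19 - 3 = 16
Supernet: 14.166.0.0/16


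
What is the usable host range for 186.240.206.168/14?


Network: 186.240.0.0
Broadcast: 186.243.255.255
First usable = network + 1
Last usable = broadcast - 1
Range: 186.240.0.1 to 186.243.255.254


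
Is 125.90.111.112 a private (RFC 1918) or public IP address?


RFC 1918 private ranges:
  10.0.0.0/8 (10.0.0.0 - 10.255.255.255)
  172.16.0.0/12 (172.16.0.0 - 172.31.255.255)
  192.168.0.0/16 (192.168.0.0 - 192.168.255.255)
Public (not in any RFC 1918 range)


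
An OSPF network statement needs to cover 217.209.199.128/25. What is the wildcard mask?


Subnet mask: 255.255.255.128
Wildcard = 255.255.255.255 - subnet mask
255 - 255 = 0
255 - 255 = 0
255 - 255 = 0
255 - 128 = 127
Wildcard: 0.0.0.127


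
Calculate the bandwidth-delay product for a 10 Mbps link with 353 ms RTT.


BDP = bandwidth * RTT
= 10 Mbps * 353 ms
= 10 * 1e6 * 353 / 1000 bits
= 3530000 bits
= 441250 bytes
= 430.9082 KB
BDP = 3530000 bits (441250 bytes)


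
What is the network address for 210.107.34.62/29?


IP:   11010010.01101011.00100010.00111110
Mask: 11111111.11111111.11111111.11111000
AND operation:
Net:  11010010.01101011.00100010.00111000
Network: 210.107.34.56/29


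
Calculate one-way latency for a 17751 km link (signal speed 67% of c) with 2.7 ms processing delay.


Speed = 0.67 * 3e5 km/s = 201000 km/s
Propagation delay = 17751 / 201000 = 0.0883 s = 88.3134 ms
Processing delay = 2.7 ms
Total one-way latency = 91.0134 ms


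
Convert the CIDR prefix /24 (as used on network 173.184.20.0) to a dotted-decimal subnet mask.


/24 means 24 network bits, 8 host bits
Binary: 11111111111111111111111100000000
Mask: 255.255.255.0


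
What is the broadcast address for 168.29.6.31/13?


Network: 168.24.0.0/13
Host bits = 19
Set all host bits to 1:
Broadcast: 168.31.255.255


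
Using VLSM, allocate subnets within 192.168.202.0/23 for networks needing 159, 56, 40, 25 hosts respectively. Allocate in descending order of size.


159 hosts -> /24 (254 usable): 192.168.202.0/24
56 hosts -> /26 (62 usable): 192.168.203.0/26
40 hosts -> /26 (62 usable): 192.168.203.64/26
25 hosts -> /27 (30 usable): 192.168.203.128/27
Allocation: 192.168.202.0/24 (159 hosts, 254 usable); 192.168.203.0/26 (56 hosts, 62 usable); 192.168.203.64/26 (40 hosts, 62 usable); 192.168.203.128/27 (25 hosts, 30 usable)


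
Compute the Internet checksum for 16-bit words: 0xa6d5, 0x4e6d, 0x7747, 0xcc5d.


Sum all words (with carry folding):
+ 0xa6d5 = 0xa6d5
+ 0x4e6d = 0xf542
+ 0x7747 = 0x6c8a
+ 0xcc5d = 0x38e8
One's complement: ~0x38e8
Checksum = 0xc717


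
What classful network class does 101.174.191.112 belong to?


First octet: 101
Binary: 01100101
0xxxxxxx -> Class A (1-126)
Class A, default mask 255.0.0.0 (/8)


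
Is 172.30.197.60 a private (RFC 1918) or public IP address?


RFC 1918 private ranges:
  10.0.0.0/8 (10.0.0.0 - 10.255.255.255)
  172.16.0.0/12 (172.16.0.0 - 172.31.255.255)
  192.168.0.0/16 (192.168.0.0 - 192.168.255.255)
Private (in 172.16.0.0/12)


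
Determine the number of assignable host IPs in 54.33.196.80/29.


Host bits = 32 - 29 = 3
Total addresses = 2^3 = 8
Usable = total - 2 (network and broadcast)
Usable hosts: 6


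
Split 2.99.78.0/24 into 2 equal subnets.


New prefix = 24 + 1 = 25
Each subnet has 128 addresses
  2.99.78.0/25
  2.99.78.128/25
Subnets: 2.99.78.0/25, 2.99.78.128/25


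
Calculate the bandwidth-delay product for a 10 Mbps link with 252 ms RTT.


BDP = bandwidth * RTT
= 10 Mbps * 252 ms
= 10 * 1e6 * 252 / 1000 bits
= 2520000 bits
= 315000 bytes
= 307.6172 KB
BDP = 2520000 bits (315000 bytes)


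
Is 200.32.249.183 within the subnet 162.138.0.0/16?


Subnet network: 162.138.0.0
Test IP AND mask: 200.32.0.0
No, 200.32.249.183 is not in 162.138.0.0/16


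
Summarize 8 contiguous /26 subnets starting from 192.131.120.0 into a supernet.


Original prefix: /26
Number of subnets: 8 = 2^3
New prefix = 26 - 3 = 23
Supernet: 192.131.120.0/23


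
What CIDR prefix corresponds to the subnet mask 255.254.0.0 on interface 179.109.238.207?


Binary: 11111111.11111110.00000000.00000000
Count leading 1s
Prefix: /15


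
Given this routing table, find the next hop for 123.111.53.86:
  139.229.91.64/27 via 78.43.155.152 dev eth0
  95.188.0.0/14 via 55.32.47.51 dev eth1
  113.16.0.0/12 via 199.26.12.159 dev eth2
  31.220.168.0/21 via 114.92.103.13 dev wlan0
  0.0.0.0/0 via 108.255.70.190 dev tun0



Longest prefix match for 123.111.53.86:
  /27 139.229.91.64: no
  /14 95.188.0.0: no
  /12 113.16.0.0: no
  /21 31.220.168.0: no
  /0 0.0.0.0: MATCH
Selected: next-hop 108.255.70.190 via tun0 (matched /0)


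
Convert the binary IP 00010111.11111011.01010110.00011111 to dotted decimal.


00010111 = 23
11111011 = 251
01010110 = 86
00011111 = 31
IP: 23.251.86.31


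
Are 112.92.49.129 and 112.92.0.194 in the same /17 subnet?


Mask: 255.255.128.0
112.92.49.129 AND mask = 112.92.0.0
112.92.0.194 AND mask = 112.92.0.0
Yes, same subnet (112.92.0.0)


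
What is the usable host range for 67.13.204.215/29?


Network: 67.13.204.208
Broadcast: 67.13.204.215
First usable = network + 1
Last usable = broadcast - 1
Range: 67.13.204.209 to 67.13.204.214


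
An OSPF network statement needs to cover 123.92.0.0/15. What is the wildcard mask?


Subnet mask: 255.254.0.0
Wildcard = 255.255.255.255 - subnet mask
255 - 255 = 0
255 - 254 = 1
255 - 0 = 255
255 - 0 = 255
Wildcard: 0.1.255.255


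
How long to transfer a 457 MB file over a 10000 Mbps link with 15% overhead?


Effective throughput = 10000 * (1 - 15/100) = 8500 Mbps
File size in Mb = 457 * 8 = 3656 Mb
Time = 3656 / 8500
Time = 0.4301 seconds


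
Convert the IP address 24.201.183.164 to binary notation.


24 = 00011000
201 = 11001001
183 = 10110111
164 = 10100100
Binary: 00011000.11001001.10110111.10100100


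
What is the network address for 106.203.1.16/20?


IP:   01101010.11001011.00000001.00010000
Mask: 11111111.11111111.11110000.00000000
AND operation:
Net:  01101010.11001011.00000000.00000000
Network: 106.203.0.0/20


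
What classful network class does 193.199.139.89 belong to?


First octet: 193
Binary: 11000001
110xxxxx -> Class C (192-223)
Class C, default mask 255.255.255.0 (/24)


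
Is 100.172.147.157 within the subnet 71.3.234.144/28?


Subnet network: 71.3.234.144
Test IP AND mask: 100.172.147.144
No, 100.172.147.157 is not in 71.3.234.144/28


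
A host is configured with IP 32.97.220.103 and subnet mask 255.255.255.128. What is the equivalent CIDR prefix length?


Binary: 11111111.11111111.11111111.10000000
Count leading 1s
Prefix: /25


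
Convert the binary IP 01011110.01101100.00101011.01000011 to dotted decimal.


01011110 = 94
01101100 = 108
00101011 = 43
01000011 = 67
IP: 94.108.43.67


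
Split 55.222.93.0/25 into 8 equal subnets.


New prefix = 25 + 3 = 28
Each subnet has 16 addresses
  55.222.93.0/28
  55.222.93.16/28
  55.222.93.32/28
  55.222.93.48/28
  55.222.93.64/28
  55.222.93.80/28
  55.222.93.96/28
  55.222.93.112/28
Subnets: 55.222.93.0/28, 55.222.93.16/28, 55.222.93.32/28, 55.222.93.48/28, 55.222.93.64/28, 55.222.93.80/28, 55.222.93.96/28, 55.222.93.112/28


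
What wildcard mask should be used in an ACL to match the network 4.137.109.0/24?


Subnet mask: 255.255.255.0
Wildcard = 255.255.255.255 - subnet mask
255 - 255 = 0
255 - 255 = 0
255 - 255 = 0
255 - 0 = 255
Wildcard: 0.0.0.255


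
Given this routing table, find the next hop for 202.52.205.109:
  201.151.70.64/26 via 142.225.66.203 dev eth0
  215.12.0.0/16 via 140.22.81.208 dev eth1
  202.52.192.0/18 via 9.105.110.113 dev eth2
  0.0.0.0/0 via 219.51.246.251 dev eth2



Longest prefix match for 202.52.205.109:
  /26 201.151.70.64: no
  /16 215.12.0.0: no
  /18 202.52.192.0: MATCH
  /0 0.0.0.0: MATCH
Selected: next-hop 9.105.110.113 via eth2 (matched /18)


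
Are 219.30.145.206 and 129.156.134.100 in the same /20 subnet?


Mask: 255.255.240.0
219.30.145.206 AND mask = 219.30.144.0
129.156.134.100 AND mask = 129.156.128.0
No, different subnets (219.30.144.0 vs 129.156.128.0)


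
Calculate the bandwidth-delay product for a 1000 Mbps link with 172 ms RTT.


BDP = bandwidth * RTT
= 1000 Mbps * 172 ms
= 1000 * 1e6 * 172 / 1000 bits
= 172000000 bits
= 21500000 bytes
= 20996.0938 KB
BDP = 172000000 bits (21500000 bytes)


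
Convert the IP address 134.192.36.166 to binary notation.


134 = 10000110
192 = 11000000
36 = 00100100
166 = 10100110
Binary: 10000110.11000000.00100100.10100110


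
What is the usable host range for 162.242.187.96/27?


Network: 162.242.187.96
Broadcast: 162.242.187.127
First usable = network + 1
Last usable = broadcast - 1
Range: 162.242.187.97 to 162.242.187.126


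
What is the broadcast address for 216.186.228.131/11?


Network: 216.160.0.0/11
Host bits = 21
Set all host bits to 1:
Broadcast: 216.191.255.255


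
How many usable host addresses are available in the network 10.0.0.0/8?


Host bits = 32 - 8 = 24
Total addresses = 2^24 = 16777216
Usable = total - 2 (network and broadcast)
Usable hosts: 16777214


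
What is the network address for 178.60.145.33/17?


IP:   10110010.00111100.10010001.00100001
Mask: 11111111.11111111.10000000.00000000
AND operation:
Net:  10110010.00111100.10000000.00000000
Network: 178.60.128.0/17


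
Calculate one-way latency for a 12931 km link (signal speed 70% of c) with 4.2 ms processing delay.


Speed = 0.7 * 3e5 km/s = 210000 km/s
Propagation delay = 12931 / 210000 = 0.0616 s = 61.5762 ms
Processing delay = 4.2 ms
Total one-way latency = 65.7762 ms


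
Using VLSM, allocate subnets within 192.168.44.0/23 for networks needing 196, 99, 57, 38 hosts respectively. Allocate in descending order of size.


196 hosts -> /24 (254 usable): 192.168.44.0/24
99 hosts -> /25 (126 usable): 192.168.45.0/25
57 hosts -> /26 (62 usable): 192.168.45.128/26
38 hosts -> /26 (62 usable): 192.168.45.192/26
Allocation: 192.168.44.0/24 (196 hosts, 254 usable); 192.168.45.0/25 (99 hosts, 126 usable); 192.168.45.128/26 (57 hosts, 62 usable); 192.168.45.192/26 (38 hosts, 62 usable)


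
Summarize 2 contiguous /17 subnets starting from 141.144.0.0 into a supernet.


Original prefix: /17
Number of subnets: 2 = 2^1
New prefix = 17 - 1 = 16
Supernet: 141.144.0.0/16


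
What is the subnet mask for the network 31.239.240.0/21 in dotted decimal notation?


/21 means 21 network bits, 11 host bits
Binary: 11111111111111111111100000000000
Mask: 255.255.248.0


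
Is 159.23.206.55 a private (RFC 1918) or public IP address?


RFC 1918 private ranges:
  10.0.0.0/8 (10.0.0.0 - 10.255.255.255)
  172.16.0.0/12 (172.16.0.0 - 172.31.255.255)
  192.168.0.0/16 (192.168.0.0 - 192.168.255.255)
Public (not in any RFC 1918 range)


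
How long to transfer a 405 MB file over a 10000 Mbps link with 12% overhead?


Effective throughput = 10000 * (1 - 12/100) = 8800 Mbps
File size in Mb = 405 * 8 = 3240 Mb
Time = 3240 / 8800
Time = 0.3682 seconds


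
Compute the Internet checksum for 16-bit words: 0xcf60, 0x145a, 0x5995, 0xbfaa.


Sum all words (with carry folding):
+ 0xcf60 = 0xcf60
+ 0x145a = 0xe3ba
+ 0x5995 = 0x3d50
+ 0xbfaa = 0xfcfa
One's complement: ~0xfcfa
Checksum = 0x0305


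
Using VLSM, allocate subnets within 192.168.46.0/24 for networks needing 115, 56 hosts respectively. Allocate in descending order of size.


115 hosts -> /25 (126 usable): 192.168.46.0/25
56 hosts -> /26 (62 usable): 192.168.46.128/26
Allocation: 192.168.46.0/25 (115 hosts, 126 usable); 192.168.46.128/26 (56 hosts, 62 usable)


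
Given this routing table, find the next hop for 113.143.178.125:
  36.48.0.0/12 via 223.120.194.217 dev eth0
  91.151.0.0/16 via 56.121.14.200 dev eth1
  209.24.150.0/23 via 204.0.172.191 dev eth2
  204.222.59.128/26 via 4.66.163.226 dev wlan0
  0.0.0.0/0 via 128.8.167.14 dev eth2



Longest prefix match for 113.143.178.125:
  /12 36.48.0.0: no
  /16 91.151.0.0: no
  /23 209.24.150.0: no
  /26 204.222.59.128: no
  /0 0.0.0.0: MATCH
Selected: next-hop 128.8.167.14 via eth2 (matched /0)


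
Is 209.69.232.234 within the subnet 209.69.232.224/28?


Subnet network: 209.69.232.224
Test IP AND mask: 209.69.232.224
Yes, 209.69.232.234 is in 209.69.232.224/28


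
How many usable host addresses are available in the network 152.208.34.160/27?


Host bits = 32 - 27 = 5
Total addresses = 2^5 = 32
Usable = total - 2 (network and broadcast)
Usable hosts: 30


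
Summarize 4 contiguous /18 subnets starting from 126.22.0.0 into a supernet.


Original prefix: /18
Number of subnets: 4 = 2^2
New prefix = 18 - 2 = 16
Supernet: 126.22.0.0/16


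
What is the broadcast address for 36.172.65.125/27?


Network: 36.172.65.96/27
Host bits = 5
Set all host bits to 1:
Broadcast: 36.172.65.127


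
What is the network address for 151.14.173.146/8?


IP:   10010111.00001110.10101101.10010010
Mask: 11111111.00000000.00000000.00000000
AND operation:
Net:  10010111.00000000.00000000.00000000
Network: 151.0.0.0/8


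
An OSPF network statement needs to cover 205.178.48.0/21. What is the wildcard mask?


Subnet mask: 255.255.248.0
Wildcard = 255.255.255.255 - subnet mask
255 - 255 = 0
255 - 255 = 0
255 - 248 = 7
255 - 0 = 255
Wildcard: 0.0.7.255


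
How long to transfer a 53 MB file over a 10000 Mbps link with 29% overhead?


Effective throughput = 10000 * (1 - 29/100) = 7100 Mbps
File size in Mb = 53 * 8 = 424 Mb
Time = 424 / 7100
Time = 0.0597 seconds


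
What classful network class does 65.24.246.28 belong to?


First octet: 65
Binary: 01000001
0xxxxxxx -> Class A (1-126)
Class A, default mask 255.0.0.0 (/8)


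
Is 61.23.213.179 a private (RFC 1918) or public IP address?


RFC 1918 private ranges:
  10.0.0.0/8 (10.0.0.0 - 10.255.255.255)
  172.16.0.0/12 (172.16.0.0 - 172.31.255.255)
  192.168.0.0/16 (192.168.0.0 - 192.168.255.255)
Public (not in any RFC 1918 range)


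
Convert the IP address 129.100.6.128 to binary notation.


129 = 10000001
100 = 01100100
6 = 00000110
128 = 10000000
Binary: 10000001.01100100.00000110.10000000


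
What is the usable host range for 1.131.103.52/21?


Network: 1.131.96.0
Broadcast: 1.131.103.255
First usable = network + 1
Last usable = broadcast - 1
Range: 1.131.96.1 to 1.131.103.254


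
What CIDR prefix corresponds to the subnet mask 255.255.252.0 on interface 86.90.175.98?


Binary: 11111111.11111111.11111100.00000000
Count leading 1s
Prefix: /22


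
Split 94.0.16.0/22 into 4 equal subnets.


New prefix = 22 + 2 = 24
Each subnet has 256 addresses
  94.0.16.0/24
  94.0.17.0/24
  94.0.18.0/24
  94.0.19.0/24
Subnets: 94.0.16.0/24, 94.0.17.0/24, 94.0.18.0/24, 94.0.19.0/24


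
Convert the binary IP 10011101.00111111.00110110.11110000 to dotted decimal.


10011101 = 157
00111111 = 63
00110110 = 54
11110000 = 240
IP: 157.63.54.240


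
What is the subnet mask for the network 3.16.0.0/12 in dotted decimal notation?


/12 means 12 network bits, 20 host bits
Binary: 11111111111100000000000000000000
Mask: 255.240.0.0


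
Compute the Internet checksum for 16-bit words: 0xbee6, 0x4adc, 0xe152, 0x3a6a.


Sum all words (with carry folding):
+ 0xbee6 = 0xbee6
+ 0x4adc = 0x09c3
+ 0xe152 = 0xeb15
+ 0x3a6a = 0x2580
One's complement: ~0x2580
Checksum = 0xda7f


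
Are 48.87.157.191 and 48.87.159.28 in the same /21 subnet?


Mask: 255.255.248.0
48.87.157.191 AND mask = 48.87.152.0
48.87.159.28 AND mask = 48.87.152.0
Yes, same subnet (48.87.152.0)


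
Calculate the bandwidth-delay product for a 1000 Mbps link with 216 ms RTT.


BDP = bandwidth * RTT
= 1000 Mbps * 216 ms
= 1000 * 1e6 * 216 / 1000 bits
= 216000000 bits
= 27000000 bytes
= 26367.1875 KB
BDP = 216000000 bits (27000000 bytes)


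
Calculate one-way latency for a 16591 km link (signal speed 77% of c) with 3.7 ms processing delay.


Speed = 0.77 * 3e5 km/s = 231000 km/s
Propagation delay = 16591 / 231000 = 0.0718 s = 71.8225 ms
Processing delay = 3.7 ms
Total one-way latency = 75.5225 ms


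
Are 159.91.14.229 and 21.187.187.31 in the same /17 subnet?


Mask: 255.255.128.0
159.91.14.229 AND mask = 159.91.0.0
21.187.187.31 AND mask = 21.187.128.0
No, different subnets (159.91.0.0 vs 21.187.128.0)


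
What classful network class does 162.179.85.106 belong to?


First octet: 162
Binary: 10100010
10xxxxxx -> Class B (128-191)
Class B, default mask 255.255.0.0 (/16)


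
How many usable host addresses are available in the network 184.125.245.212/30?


Host bits = 32 - 30 = 2
Total addresses = 2^2 = 4
Usable = total - 2 (network and broadcast)
Usable hosts: 2


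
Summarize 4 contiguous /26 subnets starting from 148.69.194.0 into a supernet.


Original prefix: /26
Number of subnets: 4 = 2^2
New prefix = 26 - 2 = 24
Supernet: 148.69.194.0/24


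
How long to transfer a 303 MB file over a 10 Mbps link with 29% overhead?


Effective throughput = 10 * (1 - 29/100) = 7.1 Mbps
File size in Mb = 303 * 8 = 2424 Mb
Time = 2424 / 7.1
Time = 341.4085 seconds


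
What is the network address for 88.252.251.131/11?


IP:   01011000.11111100.11111011.10000011
Mask: 11111111.11100000.00000000.00000000
AND operation:
Net:  01011000.11100000.00000000.00000000
Network: 88.224.0.0/11


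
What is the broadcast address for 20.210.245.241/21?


Network: 20.210.240.0/21
Host bits = 11
Set all host bits to 1:
Broadcast: 20.210.247.255


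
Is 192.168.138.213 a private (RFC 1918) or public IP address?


RFC 1918 private ranges:
  10.0.0.0/8 (10.0.0.0 - 10.255.255.255)
  172.16.0.0/12 (172.16.0.0 - 172.31.255.255)
  192.168.0.0/16 (192.168.0.0 - 192.168.255.255)
Private (in 192.168.0.0/16)


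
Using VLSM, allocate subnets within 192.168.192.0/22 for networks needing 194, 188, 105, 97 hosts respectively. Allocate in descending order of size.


194 hosts -> /24 (254 usable): 192.168.192.0/24
188 hosts -> /24 (254 usable): 192.168.193.0/24
105 hosts -> /25 (126 usable): 192.168.194.0/25
97 hosts -> /25 (126 usable): 192.168.194.128/25
Allocation: 192.168.192.0/24 (194 hosts, 254 usable); 192.168.193.0/24 (188 hosts, 254 usable); 192.168.194.0/25 (105 hosts, 126 usable); 192.168.194.128/25 (97 hosts, 126 usable)


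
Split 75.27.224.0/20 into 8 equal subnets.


New prefix = 20 + 3 = 23
Each subnet has 512 addresses
  75.27.224.0/23
  75.27.226.0/23
  75.27.228.0/23
  75.27.230.0/23
  75.27.232.0/23
  75.27.234.0/23
  75.27.236.0/23
  75.27.238.0/23
Subnets: 75.27.224.0/23, 75.27.226.0/23, 75.27.228.0/23, 75.27.230.0/23, 75.27.232.0/23, 75.27.234.0/23, 75.27.236.0/23, 75.27.238.0/23


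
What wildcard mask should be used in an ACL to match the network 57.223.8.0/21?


Subnet mask: 255.255.248.0
Wildcard = 255.255.255.255 - subnet mask
255 - 255 = 0
255 - 255 = 0
255 - 248 = 7
255 - 0 = 255
Wildcard: 0.0.7.255


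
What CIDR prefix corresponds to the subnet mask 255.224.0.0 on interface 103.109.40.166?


Binary: 11111111.11100000.00000000.00000000
Count leading 1s
Prefix: /11


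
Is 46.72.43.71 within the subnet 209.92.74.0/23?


Subnet network: 209.92.74.0
Test IP AND mask: 46.72.42.0
No, 46.72.43.71 is not in 209.92.74.0/23


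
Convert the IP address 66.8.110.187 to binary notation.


66 = 01000010
8 = 00001000
110 = 01101110
187 = 10111011
Binary: 01000010.00001000.01101110.10111011


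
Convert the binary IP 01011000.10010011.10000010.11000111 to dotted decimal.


01011000 = 88
10010011 = 147
10000010 = 130
11000111 = 199
IP: 88.147.130.199


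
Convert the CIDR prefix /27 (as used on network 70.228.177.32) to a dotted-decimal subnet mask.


/27 means 27 network bits, 5 host bits
Binary: 11111111111111111111111111100000
Mask: 255.255.255.224


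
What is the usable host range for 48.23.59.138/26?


Network: 48.23.59.128
Broadcast: 48.23.59.191
First usable = network + 1
Last usable = broadcast - 1
Range: 48.23.59.129 to 48.23.59.190


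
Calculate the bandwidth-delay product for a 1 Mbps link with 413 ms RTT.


BDP = bandwidth * RTT
= 1 Mbps * 413 ms
= 1 * 1e6 * 413 / 1000 bits
= 413000 bits
= 51625 bytes
= 50.415 KB
BDP = 413000 bits (51625 bytes)


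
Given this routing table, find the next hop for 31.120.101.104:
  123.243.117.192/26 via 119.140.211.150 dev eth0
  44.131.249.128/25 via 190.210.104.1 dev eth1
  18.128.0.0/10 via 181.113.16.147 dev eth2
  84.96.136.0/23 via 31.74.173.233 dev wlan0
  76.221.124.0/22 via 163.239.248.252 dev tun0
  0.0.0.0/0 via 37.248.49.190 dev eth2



Longest prefix match for 31.120.101.104:
  /26 123.243.117.192: no
  /25 44.131.249.128: no
  /10 18.128.0.0: no
  /23 84.96.136.0: no
  /22 76.221.124.0: no
  /0 0.0.0.0: MATCH
Selected: next-hop 37.248.49.190 via eth2 (matched /0)


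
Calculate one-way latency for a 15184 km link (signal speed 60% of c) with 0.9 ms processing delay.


Speed = 0.6 * 3e5 km/s = 180000 km/s
Propagation delay = 15184 / 180000 = 0.0844 s = 84.3556 ms
Processing delay = 0.9 ms
Total one-way latency = 85.2556 ms


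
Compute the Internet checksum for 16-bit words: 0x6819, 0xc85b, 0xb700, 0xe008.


Sum all words (with carry folding):
+ 0x6819 = 0x6819
+ 0xc85b = 0x3075
+ 0xb700 = 0xe775
+ 0xe008 = 0xc77e
One's complement: ~0xc77e
Checksum = 0x3881


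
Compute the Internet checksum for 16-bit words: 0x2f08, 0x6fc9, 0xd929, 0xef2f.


Sum all words (with carry folding):
+ 0x2f08 = 0x2f08
+ 0x6fc9 = 0x9ed1
+ 0xd929 = 0x77fb
+ 0xef2f = 0x672b
One's complement: ~0x672b
Checksum = 0x98d4


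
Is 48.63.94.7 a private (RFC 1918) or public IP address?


RFC 1918 private ranges:
  10.0.0.0/8 (10.0.0.0 - 10.255.255.255)
  172.16.0.0/12 (172.16.0.0 - 172.31.255.255)
  192.168.0.0/16 (192.168.0.0 - 192.168.255.255)
Public (not in any RFC 1918 range)


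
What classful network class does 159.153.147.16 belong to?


First octet: 159
Binary: 10011111
10xxxxxx -> Class B (128-191)
Class B, default mask 255.255.0.0 (/16)


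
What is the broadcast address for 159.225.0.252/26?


Network: 159.225.0.192/26
Host bits = 6
Set all host bits to 1:
Broadcast: 159.225.0.255


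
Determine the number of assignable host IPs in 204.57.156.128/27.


Host bits = 32 - 27 = 5
Total addresses = 2^5 = 32
Usable = total - 2 (network and broadcast)
Usable hosts: 30


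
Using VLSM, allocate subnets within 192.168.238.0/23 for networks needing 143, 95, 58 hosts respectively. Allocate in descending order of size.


143 hosts -> /24 (254 usable): 192.168.238.0/24
95 hosts -> /25 (126 usable): 192.168.239.0/25
58 hosts -> /26 (62 usable): 192.168.239.128/26
Allocation: 192.168.238.0/24 (143 hosts, 254 usable); 192.168.239.0/25 (95 hosts, 126 usable); 192.168.239.128/26 (58 hosts, 62 usable)


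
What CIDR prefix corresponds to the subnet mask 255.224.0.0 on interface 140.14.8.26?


Binary: 11111111.11100000.00000000.00000000
Count leading 1s
Prefix: /11
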